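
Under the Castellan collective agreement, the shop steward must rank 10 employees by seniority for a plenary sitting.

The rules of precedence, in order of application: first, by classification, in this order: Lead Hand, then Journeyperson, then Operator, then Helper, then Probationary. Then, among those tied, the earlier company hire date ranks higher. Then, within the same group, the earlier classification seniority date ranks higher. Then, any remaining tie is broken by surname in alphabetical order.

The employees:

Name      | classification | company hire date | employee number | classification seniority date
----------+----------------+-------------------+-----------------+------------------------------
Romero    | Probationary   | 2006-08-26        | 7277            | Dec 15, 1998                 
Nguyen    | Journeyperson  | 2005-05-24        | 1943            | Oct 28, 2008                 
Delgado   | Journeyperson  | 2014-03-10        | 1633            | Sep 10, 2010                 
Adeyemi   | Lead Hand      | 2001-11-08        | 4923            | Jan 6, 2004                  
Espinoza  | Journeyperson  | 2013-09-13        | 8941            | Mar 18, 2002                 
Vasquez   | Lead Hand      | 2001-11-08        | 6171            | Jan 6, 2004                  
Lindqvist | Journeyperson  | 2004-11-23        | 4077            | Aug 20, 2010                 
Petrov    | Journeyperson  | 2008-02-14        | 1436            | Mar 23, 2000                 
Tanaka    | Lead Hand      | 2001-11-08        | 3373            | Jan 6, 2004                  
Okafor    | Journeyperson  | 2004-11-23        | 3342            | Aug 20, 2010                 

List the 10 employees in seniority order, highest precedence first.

By classification: Adeyemi, Tanaka and Vasquez (Lead Hand); then Lindqvist, Okafor, Nguyen, Petrov, Espinoza and Delgado (Journeyperson); then Romero (Probationary).
Adeyemi, Tanaka and Vasquez all have company hire date 2001-11-08, so the next rule applies.
Adeyemi, Tanaka and Vasquez all have classification seniority date Jan 6, 2004, so the next rule applies.
Among Adeyemi, Tanaka and Vasquez, alphabetically by surname: Adeyemi before Tanaka before Vasquez.
Among Lindqvist, Okafor, Nguyen, Petrov, Espinoza and Delgado, by company hire date (earlier first): Lindqvist and Okafor (2004-11-23) before Nguyen (2005-05-24) before Petrov (2008-02-14) before Espinoza (2013-09-13) before Delgado (2014-03-10).
Lindqvist and Okafor both have classification seniority date Aug 20, 2010, so the next rule applies.
Among Lindqvist and Okafor, alphabetically by surname: Lindqvist before Okafor.
Full order: Adeyemi, Tanaka, Vasquez, Lindqvist, Okafor, Nguyen, Petrov, Espinoza, Delgado, Romero.

Adeyemi, Tanaka, Vasquez, Lindqvist, Okafor, Nguyen, Petrov, Espinoza, Delgado, Romero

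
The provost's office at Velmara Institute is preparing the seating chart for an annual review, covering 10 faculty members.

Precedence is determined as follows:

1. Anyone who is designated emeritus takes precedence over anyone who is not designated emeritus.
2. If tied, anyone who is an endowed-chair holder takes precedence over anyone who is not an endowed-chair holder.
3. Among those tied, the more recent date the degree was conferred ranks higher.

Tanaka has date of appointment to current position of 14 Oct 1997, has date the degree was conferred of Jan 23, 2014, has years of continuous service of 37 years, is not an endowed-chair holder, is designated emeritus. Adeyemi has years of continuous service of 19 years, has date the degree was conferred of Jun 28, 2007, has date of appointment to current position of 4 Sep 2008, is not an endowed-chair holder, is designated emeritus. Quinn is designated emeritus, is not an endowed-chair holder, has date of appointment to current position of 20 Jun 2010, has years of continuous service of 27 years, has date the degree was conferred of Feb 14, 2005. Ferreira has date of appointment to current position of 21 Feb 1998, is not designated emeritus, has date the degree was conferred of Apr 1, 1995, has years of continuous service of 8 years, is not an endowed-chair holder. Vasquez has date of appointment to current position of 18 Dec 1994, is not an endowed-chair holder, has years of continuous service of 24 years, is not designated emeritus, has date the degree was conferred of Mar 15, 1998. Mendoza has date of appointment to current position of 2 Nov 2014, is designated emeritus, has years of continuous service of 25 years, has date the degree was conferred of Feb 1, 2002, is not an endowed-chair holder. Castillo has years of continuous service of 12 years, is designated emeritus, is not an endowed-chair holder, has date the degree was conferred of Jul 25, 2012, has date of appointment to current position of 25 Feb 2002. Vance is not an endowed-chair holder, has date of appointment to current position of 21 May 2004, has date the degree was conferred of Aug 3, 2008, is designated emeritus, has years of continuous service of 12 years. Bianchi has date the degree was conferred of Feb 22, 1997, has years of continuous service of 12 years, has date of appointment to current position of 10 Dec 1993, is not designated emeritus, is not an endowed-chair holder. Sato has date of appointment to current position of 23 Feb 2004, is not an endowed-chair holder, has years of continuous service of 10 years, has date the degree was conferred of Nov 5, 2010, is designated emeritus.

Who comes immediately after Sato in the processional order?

By the first rule: Tanaka, Castillo, Sato, Vance, Adeyemi, Quinn and Mendoza (each designated emeritus); then Vasquez, Bianchi and Ferreira (each not designated emeritus).
Tanaka, Castillo, Sato, Vance, Adeyemi, Quinn and Mendoza are each not an endowed-chair holder, so the next rule applies.
Among Tanaka, Castillo, Sato, Vance, Adeyemi, Quinn and Mendoza, by date the degree was conferred (later first): Tanaka (Jan 23, 2014) before Castillo (Jul 25, 2012) before Sato (Nov 5, 2010) before Vance (Aug 3, 2008) before Adeyemi (Jun 28, 2007) before Quinn (Feb 14, 2005) before Mendoza (Feb 1, 2002).
Vasquez, Bianchi and Ferreira are each not an endowed-chair holder, so the next rule applies.
Among Vasquez, Bianchi and Ferreira, by date the degree was conferred (later first): Vasquez (Mar 15, 1998) before Bianchi (Feb 22, 1997) before Ferreira (Apr 1, 1995).
Order: Tanaka, Castillo, Sato, Vance, Adeyemi, Quinn, Mendoza, Vasquez, Bianchi, Ferreira.

Vance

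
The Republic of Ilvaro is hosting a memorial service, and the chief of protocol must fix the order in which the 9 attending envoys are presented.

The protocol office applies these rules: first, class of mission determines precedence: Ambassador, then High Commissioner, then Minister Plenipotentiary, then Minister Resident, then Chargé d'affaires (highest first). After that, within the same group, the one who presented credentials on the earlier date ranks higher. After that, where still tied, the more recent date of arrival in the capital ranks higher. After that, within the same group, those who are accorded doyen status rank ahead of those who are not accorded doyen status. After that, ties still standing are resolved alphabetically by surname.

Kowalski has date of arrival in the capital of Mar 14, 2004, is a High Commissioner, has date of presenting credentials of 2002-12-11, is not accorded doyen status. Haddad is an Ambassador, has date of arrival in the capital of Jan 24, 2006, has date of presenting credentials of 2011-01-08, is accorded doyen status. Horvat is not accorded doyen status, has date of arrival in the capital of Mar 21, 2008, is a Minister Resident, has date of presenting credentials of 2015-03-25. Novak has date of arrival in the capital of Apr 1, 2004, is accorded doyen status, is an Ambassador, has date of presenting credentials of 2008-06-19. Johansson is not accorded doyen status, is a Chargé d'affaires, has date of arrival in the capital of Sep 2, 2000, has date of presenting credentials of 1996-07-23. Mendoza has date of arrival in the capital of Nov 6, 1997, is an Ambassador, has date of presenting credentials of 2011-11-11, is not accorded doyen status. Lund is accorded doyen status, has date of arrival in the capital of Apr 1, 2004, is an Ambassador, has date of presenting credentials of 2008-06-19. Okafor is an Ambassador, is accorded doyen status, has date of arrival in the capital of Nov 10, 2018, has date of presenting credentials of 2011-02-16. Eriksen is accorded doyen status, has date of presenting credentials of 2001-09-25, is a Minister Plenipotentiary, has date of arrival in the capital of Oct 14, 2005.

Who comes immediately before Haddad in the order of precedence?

Novak

By class of mission: Lund, Novak, Haddad, Okafor and Mendoza (Ambassador); then Kowalski (High Commissioner); then Eriksen (Minister Plenipotentiary); then Horvat (Minister Resident); then Johansson (Chargé d'affaires).
Among Lund, Novak, Haddad, Okafor and Mendoza, by date of presenting credentials (earlier first): Lund and Novak (2008-06-19) before Haddad (2011-01-08) before Okafor (2011-02-16) before Mendoza (2011-11-11).
Lund and Novak both have date of arrival in the capital Apr 1, 2004, so the next rule applies.
Lund and Novak are each accorded doyen status, so the next rule applies.
Among Lund and Novak, alphabetically by surname: Lund before Novak.
Order: Lund, Novak, Haddad, Okafor, Mendoza, Kowalski, Eriksen, Horvat, Johansson.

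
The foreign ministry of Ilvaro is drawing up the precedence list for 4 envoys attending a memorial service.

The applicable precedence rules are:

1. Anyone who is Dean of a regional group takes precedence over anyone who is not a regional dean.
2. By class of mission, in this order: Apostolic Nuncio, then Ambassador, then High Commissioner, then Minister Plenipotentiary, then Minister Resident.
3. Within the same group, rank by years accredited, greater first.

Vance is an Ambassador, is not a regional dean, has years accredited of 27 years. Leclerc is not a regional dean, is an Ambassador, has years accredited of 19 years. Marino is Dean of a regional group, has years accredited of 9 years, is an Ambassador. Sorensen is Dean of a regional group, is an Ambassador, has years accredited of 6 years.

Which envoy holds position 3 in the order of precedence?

Vance

By the first rule: Marino and Sorensen (both Dean of a regional group); then Vance and Leclerc (both not a regional dean).
Marino and Sorensen are each Ambassador, so the next rule applies.
Among Marino and Sorensen, by years accredited (higher first): Marino (9 years) before Sorensen (6 years).
Vance and Leclerc are each Ambassador, so the next rule applies.
Among Vance and Leclerc, by years accredited (higher first): Vance (27 years) before Leclerc (19 years).
Order: Marino, Sorensen, Vance, Leclerc.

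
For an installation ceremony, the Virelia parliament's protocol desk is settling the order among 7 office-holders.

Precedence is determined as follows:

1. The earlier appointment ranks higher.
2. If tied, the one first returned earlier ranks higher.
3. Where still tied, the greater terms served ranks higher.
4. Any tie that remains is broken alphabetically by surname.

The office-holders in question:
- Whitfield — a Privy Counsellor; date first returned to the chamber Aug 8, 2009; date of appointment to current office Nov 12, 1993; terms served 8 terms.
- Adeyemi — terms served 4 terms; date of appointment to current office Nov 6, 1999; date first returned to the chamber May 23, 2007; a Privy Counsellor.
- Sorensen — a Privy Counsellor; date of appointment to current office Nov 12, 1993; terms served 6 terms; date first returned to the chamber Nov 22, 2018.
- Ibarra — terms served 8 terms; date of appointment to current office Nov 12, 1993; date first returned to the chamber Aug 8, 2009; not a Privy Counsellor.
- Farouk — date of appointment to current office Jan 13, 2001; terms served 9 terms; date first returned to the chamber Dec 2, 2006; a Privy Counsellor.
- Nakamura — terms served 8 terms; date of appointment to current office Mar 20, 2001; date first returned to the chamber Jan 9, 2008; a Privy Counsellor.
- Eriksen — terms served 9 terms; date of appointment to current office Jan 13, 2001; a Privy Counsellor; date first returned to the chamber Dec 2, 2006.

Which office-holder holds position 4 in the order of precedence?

Adeyemi

By date of appointment to current office (earlier first): Ibarra, Whitfield and Sorensen (each Nov 12, 1993); then Adeyemi (Nov 6, 1999); then Eriksen and Farouk (both Jan 13, 2001); then Nakamura (Mar 20, 2001).
Among Ibarra, Whitfield and Sorensen, by date first returned to the chamber (earlier first): Ibarra and Whitfield (Aug 8, 2009) before Sorensen (Nov 22, 2018).
Ibarra and Whitfield both have terms served 8 terms, so the next rule applies.
Among Ibarra and Whitfield, alphabetically by surname: Ibarra before Whitfield.
Eriksen and Farouk both have date first returned to the chamber Dec 2, 2006, so the next rule applies.
Eriksen and Farouk both have terms served 9 terms, so the next rule applies.
Among Eriksen and Farouk, alphabetically by surname: Eriksen before Farouk.
Order: Ibarra, Whitfield, Sorensen, Adeyemi, Eriksen, Farouk, Nakamura.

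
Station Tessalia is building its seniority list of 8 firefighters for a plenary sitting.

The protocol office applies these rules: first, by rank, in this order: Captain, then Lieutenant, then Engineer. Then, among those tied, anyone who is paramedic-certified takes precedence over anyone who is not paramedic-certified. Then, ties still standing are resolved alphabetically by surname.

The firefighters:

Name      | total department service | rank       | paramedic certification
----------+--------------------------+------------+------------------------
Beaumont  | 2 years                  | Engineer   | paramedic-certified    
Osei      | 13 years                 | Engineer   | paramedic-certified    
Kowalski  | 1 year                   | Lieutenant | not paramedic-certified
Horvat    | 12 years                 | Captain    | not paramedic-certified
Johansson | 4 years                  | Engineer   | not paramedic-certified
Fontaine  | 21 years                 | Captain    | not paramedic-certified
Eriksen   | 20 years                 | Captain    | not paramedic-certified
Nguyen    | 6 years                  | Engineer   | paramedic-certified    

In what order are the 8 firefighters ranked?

Eriksen, Fontaine, Horvat, Kowalski, Beaumont, Nguyen, Osei, Johansson

By rank: Eriksen, Fontaine and Horvat (Captain); then Kowalski (Lieutenant); then Beaumont, Nguyen, Osei and Johansson (Engineer).
Eriksen, Fontaine and Horvat are each not paramedic-certified, so the next rule applies.
Among Eriksen, Fontaine and Horvat, alphabetically by surname: Eriksen before Fontaine before Horvat.
Among Beaumont, Nguyen, Osei and Johansson, paramedic-certified before not paramedic-certified: Beaumont, Nguyen and Osei (paramedic-certified) before Johansson (not paramedic-certified).
Among Beaumont, Nguyen and Osei, alphabetically by surname: Beaumont before Nguyen before Osei.
Full order: Eriksen, Fontaine, Horvat, Kowalski, Beaumont, Nguyen, Osei, Johansson.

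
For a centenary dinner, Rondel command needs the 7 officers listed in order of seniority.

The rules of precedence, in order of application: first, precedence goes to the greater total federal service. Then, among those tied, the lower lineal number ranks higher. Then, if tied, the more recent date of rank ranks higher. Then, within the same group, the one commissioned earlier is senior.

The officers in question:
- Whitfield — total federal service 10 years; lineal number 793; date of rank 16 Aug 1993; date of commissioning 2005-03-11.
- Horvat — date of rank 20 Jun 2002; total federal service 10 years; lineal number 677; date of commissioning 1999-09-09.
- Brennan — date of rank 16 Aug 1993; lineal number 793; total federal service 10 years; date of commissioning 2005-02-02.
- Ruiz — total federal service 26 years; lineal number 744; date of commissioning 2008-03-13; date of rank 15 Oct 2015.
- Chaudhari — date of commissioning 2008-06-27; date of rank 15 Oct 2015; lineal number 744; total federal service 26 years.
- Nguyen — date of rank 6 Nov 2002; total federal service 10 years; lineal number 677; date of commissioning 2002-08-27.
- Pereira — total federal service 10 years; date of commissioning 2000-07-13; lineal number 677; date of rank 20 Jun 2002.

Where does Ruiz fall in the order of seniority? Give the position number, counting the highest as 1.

By total federal service (higher first): Ruiz and Chaudhari (both 26 years); then Nguyen, Horvat, Pereira, Brennan and Whitfield (each 10 years).
Ruiz and Chaudhari both have lineal number 744, so the next rule applies.
Ruiz and Chaudhari both have date of rank 15 Oct 2015, so the next rule applies.
Among Ruiz and Chaudhari, by date of commissioning (earlier first): Ruiz (2008-03-13) before Chaudhari (2008-06-27).
Among Nguyen, Horvat, Pereira, Brennan and Whitfield, by lineal number (lower first): Nguyen, Horvat and Pereira (677) before Brennan and Whitfield (793).
Among Nguyen, Horvat and Pereira, by date of rank (later first): Nguyen (6 Nov 2002) before Horvat and Pereira (20 Jun 2002).
Among Horvat and Pereira, by date of commissioning (earlier first): Horvat (1999-09-09) before Pereira (2000-07-13).
Brennan and Whitfield both have date of rank 16 Aug 1993, so the next rule applies.
Among Brennan and Whitfield, by date of commissioning (earlier first): Brennan (2005-02-02) before Whitfield (2005-03-11).
Order: Ruiz, Chaudhari, Nguyen, Horvat, Pereira, Brennan, Whitfield. So position 1.

1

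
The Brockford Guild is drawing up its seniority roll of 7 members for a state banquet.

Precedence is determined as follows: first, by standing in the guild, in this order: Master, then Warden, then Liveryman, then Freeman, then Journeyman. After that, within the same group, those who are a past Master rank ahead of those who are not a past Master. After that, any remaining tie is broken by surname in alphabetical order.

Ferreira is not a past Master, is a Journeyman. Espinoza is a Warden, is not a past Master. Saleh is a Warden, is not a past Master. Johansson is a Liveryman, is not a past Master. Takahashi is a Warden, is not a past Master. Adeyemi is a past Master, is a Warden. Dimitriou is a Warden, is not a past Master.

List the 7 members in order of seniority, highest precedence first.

By standing in the guild: Adeyemi, Dimitriou, Espinoza, Saleh and Takahashi (Warden); then Johansson (Liveryman); then Ferreira (Journeyman).
Among Adeyemi, Dimitriou, Espinoza, Saleh and Takahashi, a past Master before not a past Master: Adeyemi (a past Master) before Dimitriou, Espinoza, Saleh and Takahashi (not a past Master).
Among Dimitriou, Espinoza, Saleh and Takahashi, alphabetically by surname: Dimitriou before Espinoza before Saleh before Takahashi.
Full order: Adeyemi, Dimitriou, Espinoza, Saleh, Takahashi, Johansson, Ferreira.

Adeyemi, Dimitriou, Espinoza, Saleh, Takahashi, Johansson, Ferreira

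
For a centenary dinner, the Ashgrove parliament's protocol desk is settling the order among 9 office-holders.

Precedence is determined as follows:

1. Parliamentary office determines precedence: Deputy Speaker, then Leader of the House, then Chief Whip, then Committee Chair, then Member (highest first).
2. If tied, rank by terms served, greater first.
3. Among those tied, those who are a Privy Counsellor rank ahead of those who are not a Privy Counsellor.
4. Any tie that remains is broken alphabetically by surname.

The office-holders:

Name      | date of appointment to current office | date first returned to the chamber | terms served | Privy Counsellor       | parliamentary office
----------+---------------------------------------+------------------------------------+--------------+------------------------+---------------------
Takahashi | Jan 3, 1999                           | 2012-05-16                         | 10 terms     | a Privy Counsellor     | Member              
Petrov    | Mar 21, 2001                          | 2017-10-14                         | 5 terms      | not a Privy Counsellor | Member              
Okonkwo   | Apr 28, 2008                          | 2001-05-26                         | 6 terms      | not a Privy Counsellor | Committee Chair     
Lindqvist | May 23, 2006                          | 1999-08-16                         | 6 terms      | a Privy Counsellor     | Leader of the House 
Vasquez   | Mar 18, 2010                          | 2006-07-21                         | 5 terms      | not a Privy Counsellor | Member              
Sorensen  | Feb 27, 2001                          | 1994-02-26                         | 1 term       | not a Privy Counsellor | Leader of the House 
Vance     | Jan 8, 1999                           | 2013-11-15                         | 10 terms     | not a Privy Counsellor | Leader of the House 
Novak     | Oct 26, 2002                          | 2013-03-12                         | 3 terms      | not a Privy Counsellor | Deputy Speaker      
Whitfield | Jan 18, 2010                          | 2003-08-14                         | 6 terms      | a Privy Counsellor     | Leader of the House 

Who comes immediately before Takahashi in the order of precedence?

Okonkwo

By parliamentary office: Novak (Deputy Speaker); then Vance, Lindqvist, Whitfield and Sorensen (Leader of the House); then Okonkwo (Committee Chair); then Takahashi, Petrov and Vasquez (Member).
Among Vance, Lindqvist, Whitfield and Sorensen, by terms served (higher first): Vance (10 terms) before Lindqvist and Whitfield (6 terms) before Sorensen (1 term).
Lindqvist and Whitfield are each a Privy Counsellor, so the next rule applies.
Among Lindqvist and Whitfield, alphabetically by surname: Lindqvist before Whitfield.
Among Takahashi, Petrov and Vasquez, by terms served (higher first): Takahashi (10 terms) before Petrov and Vasquez (5 terms).
Petrov and Vasquez are each not a Privy Counsellor, so the next rule applies.
Among Petrov and Vasquez, alphabetically by surname: Petrov before Vasquez.
Order: Novak, Vance, Lindqvist, Whitfield, Sorensen, Okonkwo, Takahashi, Petrov, Vasquez.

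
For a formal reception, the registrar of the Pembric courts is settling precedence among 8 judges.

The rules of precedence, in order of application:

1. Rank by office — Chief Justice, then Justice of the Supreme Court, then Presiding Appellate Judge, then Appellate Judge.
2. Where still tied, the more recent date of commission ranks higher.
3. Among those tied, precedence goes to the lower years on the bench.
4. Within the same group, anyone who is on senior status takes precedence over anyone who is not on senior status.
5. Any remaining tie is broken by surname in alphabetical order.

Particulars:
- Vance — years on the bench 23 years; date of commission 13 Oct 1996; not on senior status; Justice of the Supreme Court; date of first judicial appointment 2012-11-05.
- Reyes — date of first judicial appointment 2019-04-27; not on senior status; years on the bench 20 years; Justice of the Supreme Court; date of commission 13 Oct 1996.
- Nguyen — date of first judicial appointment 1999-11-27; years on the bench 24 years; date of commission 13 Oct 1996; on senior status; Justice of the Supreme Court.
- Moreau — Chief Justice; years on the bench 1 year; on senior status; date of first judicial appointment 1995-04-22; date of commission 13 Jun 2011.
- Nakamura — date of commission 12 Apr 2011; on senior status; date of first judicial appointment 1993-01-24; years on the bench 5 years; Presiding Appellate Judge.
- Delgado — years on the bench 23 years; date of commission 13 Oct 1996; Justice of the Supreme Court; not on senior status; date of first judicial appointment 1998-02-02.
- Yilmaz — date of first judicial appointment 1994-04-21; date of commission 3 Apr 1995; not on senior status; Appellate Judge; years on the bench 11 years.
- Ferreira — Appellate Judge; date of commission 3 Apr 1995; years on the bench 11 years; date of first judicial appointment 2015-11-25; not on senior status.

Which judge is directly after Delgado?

By office: Moreau (Chief Justice); then Reyes, Delgado, Vance and Nguyen (Justice of the Supreme Court); then Nakamura (Presiding Appellate Judge); then Ferreira and Yilmaz (Appellate Judge).
Reyes, Delgado, Vance and Nguyen all have date of commission 13 Oct 1996, so the next rule applies.
Among Reyes, Delgado, Vance and Nguyen, by years on the bench (lower first): Reyes (20 years) before Delgado and Vance (23 years) before Nguyen (24 years).
Delgado and Vance are each not on senior status, so the next rule applies.
Among Delgado and Vance, alphabetically by surname: Delgado before Vance.
Ferreira and Yilmaz both have date of commission 3 Apr 1995, so the next rule applies.
Ferreira and Yilmaz both have years on the bench 11 years, so the next rule applies.
Ferreira and Yilmaz are each not on senior status, so the next rule applies.
Among Ferreira and Yilmaz, alphabetically by surname: Ferreira before Yilmaz.
Order: Moreau, Reyes, Delgado, Vance, Nguyen, Nakamura, Ferreira, Yilmaz.

Vance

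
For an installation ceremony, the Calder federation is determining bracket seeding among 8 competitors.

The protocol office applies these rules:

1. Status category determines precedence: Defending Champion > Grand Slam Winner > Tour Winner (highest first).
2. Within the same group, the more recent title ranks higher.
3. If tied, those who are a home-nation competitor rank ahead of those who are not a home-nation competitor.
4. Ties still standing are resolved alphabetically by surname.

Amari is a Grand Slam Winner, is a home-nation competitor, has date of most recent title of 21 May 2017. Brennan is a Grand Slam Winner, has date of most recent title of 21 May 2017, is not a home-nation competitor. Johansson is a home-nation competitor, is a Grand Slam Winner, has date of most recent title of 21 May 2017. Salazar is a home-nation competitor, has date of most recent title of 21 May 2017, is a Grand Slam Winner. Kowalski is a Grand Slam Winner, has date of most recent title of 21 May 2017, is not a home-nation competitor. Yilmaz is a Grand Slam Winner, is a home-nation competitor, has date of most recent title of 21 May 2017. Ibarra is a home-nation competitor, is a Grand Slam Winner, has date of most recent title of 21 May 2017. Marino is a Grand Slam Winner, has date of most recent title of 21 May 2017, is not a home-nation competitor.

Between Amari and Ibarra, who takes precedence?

Amari

By status category: Amari, Ibarra, Johansson, Salazar, Yilmaz, Brennan, Kowalski and Marino (Grand Slam Winner).
Amari, Ibarra, Johansson, Salazar, Yilmaz, Brennan, Kowalski and Marino all have date of most recent title 21 May 2017, so the next rule applies.
Among Amari, Ibarra, Johansson, Salazar, Yilmaz, Brennan, Kowalski and Marino, a home-nation competitor before not a home-nation competitor: Amari, Ibarra, Johansson, Salazar and Yilmaz (a home-nation competitor) before Brennan, Kowalski and Marino (not a home-nation competitor).
Among Amari, Ibarra, Johansson, Salazar and Yilmaz, alphabetically by surname: Amari before Ibarra before Johansson before Salazar before Yilmaz.
Among Brennan, Kowalski and Marino, alphabetically by surname: Brennan before Kowalski before Marino.
So Amari takes precedence.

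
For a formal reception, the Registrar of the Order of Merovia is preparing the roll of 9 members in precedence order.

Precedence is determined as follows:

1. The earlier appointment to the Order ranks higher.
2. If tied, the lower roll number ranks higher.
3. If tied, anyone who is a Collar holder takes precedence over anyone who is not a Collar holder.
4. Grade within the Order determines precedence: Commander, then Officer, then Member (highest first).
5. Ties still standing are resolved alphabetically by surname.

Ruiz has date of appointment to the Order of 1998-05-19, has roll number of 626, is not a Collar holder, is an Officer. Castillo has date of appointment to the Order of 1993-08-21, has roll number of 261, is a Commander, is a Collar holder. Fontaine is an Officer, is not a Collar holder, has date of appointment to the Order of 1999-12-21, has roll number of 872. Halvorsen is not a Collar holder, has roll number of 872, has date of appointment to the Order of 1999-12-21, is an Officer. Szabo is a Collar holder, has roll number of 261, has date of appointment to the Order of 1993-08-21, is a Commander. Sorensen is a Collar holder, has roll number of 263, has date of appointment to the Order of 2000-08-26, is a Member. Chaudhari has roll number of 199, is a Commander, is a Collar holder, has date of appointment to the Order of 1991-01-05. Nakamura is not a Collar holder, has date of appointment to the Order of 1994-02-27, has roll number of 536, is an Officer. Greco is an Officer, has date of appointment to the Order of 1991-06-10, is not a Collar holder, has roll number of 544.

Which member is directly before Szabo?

By date of appointment to the Order (earlier first): Chaudhari (1991-01-05); then Greco (1991-06-10); then Castillo and Szabo (both 1993-08-21); then Nakamura (1994-02-27); then Ruiz (1998-05-19); then Fontaine and Halvorsen (both 1999-12-21); then Sorensen (2000-08-26).
Castillo and Szabo both have roll number 261, so the next rule applies.
Castillo and Szabo are each a Collar holder, so the next rule applies.
Castillo and Szabo are each Commander, so the next rule applies.
Among Castillo and Szabo, alphabetically by surname: Castillo before Szabo.
Fontaine and Halvorsen both have roll number 872, so the next rule applies.
Fontaine and Halvorsen are each not a Collar holder, so the next rule applies.
Fontaine and Halvorsen are each Officer, so the next rule applies.
Among Fontaine and Halvorsen, alphabetically by surname: Fontaine before Halvorsen.
Order: Chaudhari, Greco, Castillo, Szabo, Nakamura, Ruiz, Fontaine, Halvorsen, Sorensen.

Castillo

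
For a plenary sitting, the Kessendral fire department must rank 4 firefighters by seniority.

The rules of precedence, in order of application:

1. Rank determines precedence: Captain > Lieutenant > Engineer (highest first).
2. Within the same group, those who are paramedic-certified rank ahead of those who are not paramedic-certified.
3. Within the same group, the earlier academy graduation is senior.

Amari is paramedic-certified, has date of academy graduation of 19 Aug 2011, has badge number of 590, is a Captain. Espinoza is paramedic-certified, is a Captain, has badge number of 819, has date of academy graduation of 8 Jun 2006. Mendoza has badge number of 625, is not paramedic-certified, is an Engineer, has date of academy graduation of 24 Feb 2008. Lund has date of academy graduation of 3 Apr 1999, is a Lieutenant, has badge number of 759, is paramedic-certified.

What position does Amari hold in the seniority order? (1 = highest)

By rank: Espinoza and Amari (Captain); then Lund (Lieutenant); then Mendoza (Engineer).
Espinoza and Amari are each paramedic-certified, so the next rule applies.
Among Espinoza and Amari, by date of academy graduation (earlier first): Espinoza (8 Jun 2006) before Amari (19 Aug 2011).
Order: Espinoza, Amari, Lund, Mendoza. So position 2.

2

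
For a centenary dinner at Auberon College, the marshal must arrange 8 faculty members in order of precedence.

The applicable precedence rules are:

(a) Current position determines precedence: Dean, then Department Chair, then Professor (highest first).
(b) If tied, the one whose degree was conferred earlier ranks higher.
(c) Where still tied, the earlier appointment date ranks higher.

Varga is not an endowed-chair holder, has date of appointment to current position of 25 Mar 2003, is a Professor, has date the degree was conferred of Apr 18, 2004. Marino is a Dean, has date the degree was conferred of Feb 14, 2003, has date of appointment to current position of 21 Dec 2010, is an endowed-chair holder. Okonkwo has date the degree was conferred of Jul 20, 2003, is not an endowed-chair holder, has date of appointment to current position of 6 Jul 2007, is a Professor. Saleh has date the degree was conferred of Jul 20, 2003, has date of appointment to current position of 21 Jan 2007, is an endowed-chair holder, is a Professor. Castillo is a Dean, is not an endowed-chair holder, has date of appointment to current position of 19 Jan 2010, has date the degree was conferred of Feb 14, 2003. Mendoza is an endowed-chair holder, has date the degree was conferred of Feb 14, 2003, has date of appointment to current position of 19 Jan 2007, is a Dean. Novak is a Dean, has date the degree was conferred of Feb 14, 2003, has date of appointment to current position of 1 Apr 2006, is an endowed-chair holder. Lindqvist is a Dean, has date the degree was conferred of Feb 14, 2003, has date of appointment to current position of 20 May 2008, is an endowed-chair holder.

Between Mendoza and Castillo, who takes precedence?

Mendoza

By current position: Novak, Mendoza, Lindqvist, Castillo and Marino (Dean); then Saleh, Okonkwo and Varga (Professor).
Novak, Mendoza, Lindqvist, Castillo and Marino all have date the degree was conferred Feb 14, 2003, so the next rule applies.
Among Novak, Mendoza, Lindqvist, Castillo and Marino, by date of appointment to current position (earlier first): Novak (1 Apr 2006) before Mendoza (19 Jan 2007) before Lindqvist (20 May 2008) before Castillo (19 Jan 2010) before Marino (21 Dec 2010).
Among Saleh, Okonkwo and Varga, by date the degree was conferred (earlier first): Saleh and Okonkwo (Jul 20, 2003) before Varga (Apr 18, 2004).
Among Saleh and Okonkwo, by date of appointment to current position (earlier first): Saleh (21 Jan 2007) before Okonkwo (6 Jul 2007).
So Mendoza takes precedence.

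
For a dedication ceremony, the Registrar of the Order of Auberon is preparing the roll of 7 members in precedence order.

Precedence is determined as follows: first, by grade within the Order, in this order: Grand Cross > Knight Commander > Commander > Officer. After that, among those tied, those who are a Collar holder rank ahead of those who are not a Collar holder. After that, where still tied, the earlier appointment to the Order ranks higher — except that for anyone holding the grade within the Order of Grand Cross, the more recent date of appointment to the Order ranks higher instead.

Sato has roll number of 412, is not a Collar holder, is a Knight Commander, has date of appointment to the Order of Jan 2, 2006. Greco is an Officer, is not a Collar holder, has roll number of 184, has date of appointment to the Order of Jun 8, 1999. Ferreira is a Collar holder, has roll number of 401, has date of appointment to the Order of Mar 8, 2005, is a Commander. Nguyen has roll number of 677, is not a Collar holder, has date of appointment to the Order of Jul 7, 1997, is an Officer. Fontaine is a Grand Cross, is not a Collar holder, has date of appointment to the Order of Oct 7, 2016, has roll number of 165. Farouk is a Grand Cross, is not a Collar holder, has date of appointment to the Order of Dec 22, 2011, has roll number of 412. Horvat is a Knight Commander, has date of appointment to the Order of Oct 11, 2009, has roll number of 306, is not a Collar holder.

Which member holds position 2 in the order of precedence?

Farouk

By grade within the Order: Fontaine and Farouk (Grand Cross); then Sato and Horvat (Knight Commander); then Ferreira (Commander); then Nguyen and Greco (Officer).
Fontaine and Farouk are each not a Collar holder, so the next rule applies.
Among Fontaine and Farouk, by date of appointment to the Order (later first) (reversed rule for this group): Fontaine (Oct 7, 2016) before Farouk (Dec 22, 2011).
Sato and Horvat are each not a Collar holder, so the next rule applies.
Among Sato and Horvat, by date of appointment to the Order (earlier first): Sato (Jan 2, 2006) before Horvat (Oct 11, 2009).
Nguyen and Greco are each not a Collar holder, so the next rule applies.
Among Nguyen and Greco, by date of appointment to the Order (earlier first): Nguyen (Jul 7, 1997) before Greco (Jun 8, 1999).
Order: Fontaine, Farouk, Sato, Horvat, Ferreira, Nguyen, Greco.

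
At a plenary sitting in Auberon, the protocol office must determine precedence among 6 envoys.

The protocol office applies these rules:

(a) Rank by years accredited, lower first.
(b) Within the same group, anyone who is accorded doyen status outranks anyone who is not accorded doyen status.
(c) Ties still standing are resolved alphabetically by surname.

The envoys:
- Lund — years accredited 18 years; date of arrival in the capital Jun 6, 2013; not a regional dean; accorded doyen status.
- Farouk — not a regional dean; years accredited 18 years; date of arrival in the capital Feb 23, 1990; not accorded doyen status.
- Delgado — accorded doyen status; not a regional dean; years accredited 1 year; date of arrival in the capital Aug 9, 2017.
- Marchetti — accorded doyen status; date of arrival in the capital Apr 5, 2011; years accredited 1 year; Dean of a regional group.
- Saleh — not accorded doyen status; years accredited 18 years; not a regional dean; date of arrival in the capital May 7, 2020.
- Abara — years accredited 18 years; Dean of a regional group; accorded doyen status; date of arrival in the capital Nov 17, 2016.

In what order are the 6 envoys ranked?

By years accredited (lower first): Delgado and Marchetti (both 1 year); then Abara, Lund, Farouk and Saleh (each 18 years).
Delgado and Marchetti are each accorded doyen status, so the next rule applies.
Among Delgado and Marchetti, alphabetically by surname: Delgado before Marchetti.
Among Abara, Lund, Farouk and Saleh, accorded doyen status before not accorded doyen status: Abara and Lund (accorded doyen status) before Farouk and Saleh (not accorded doyen status).
Among Abara and Lund, alphabetically by surname: Abara before Lund.
Among Farouk and Saleh, alphabetically by surname: Farouk before Saleh.
Full order: Delgado, Marchetti, Abara, Lund, Farouk, Saleh.

Delgado, Marchetti, Abara, Lund, Farouk, Saleh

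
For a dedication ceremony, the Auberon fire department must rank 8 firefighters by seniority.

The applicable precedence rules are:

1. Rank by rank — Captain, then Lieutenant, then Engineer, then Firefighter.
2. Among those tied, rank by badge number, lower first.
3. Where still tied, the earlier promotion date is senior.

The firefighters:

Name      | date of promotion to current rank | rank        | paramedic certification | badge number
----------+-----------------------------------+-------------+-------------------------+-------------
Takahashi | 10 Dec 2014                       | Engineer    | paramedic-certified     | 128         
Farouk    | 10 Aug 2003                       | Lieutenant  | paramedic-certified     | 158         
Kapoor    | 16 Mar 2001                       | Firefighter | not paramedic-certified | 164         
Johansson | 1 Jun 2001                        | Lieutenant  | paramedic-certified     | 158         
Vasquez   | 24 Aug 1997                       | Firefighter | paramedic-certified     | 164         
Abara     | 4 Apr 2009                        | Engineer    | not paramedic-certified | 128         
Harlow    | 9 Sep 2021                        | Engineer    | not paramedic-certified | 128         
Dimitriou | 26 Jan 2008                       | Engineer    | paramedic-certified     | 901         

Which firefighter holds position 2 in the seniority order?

By rank: Johansson and Farouk (Lieutenant); then Abara, Takahashi, Harlow and Dimitriou (Engineer); then Vasquez and Kapoor (Firefighter).
Johansson and Farouk both have badge number 158, so the next rule applies.
Among Johansson and Farouk, by date of promotion to current rank (earlier first): Johansson (1 Jun 2001) before Farouk (10 Aug 2003).
Among Abara, Takahashi, Harlow and Dimitriou, by badge number (lower first): Abara, Takahashi and Harlow (128) before Dimitriou (901).
Among Abara, Takahashi and Harlow, by date of promotion to current rank (earlier first): Abara (4 Apr 2009) before Takahashi (10 Dec 2014) before Harlow (9 Sep 2021).
Vasquez and Kapoor both have badge number 164, so the next rule applies.
Among Vasquez and Kapoor, by date of promotion to current rank (earlier first): Vasquez (24 Aug 1997) before Kapoor (16 Mar 2001).
Order: Johansson, Farouk, Abara, Takahashi, Harlow, Dimitriou, Vasquez, Kapoor.

Farouk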